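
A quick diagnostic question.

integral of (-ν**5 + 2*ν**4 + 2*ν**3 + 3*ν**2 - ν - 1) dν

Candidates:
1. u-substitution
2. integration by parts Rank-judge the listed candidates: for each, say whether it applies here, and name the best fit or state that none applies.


Technique: no special technique — a term-by-term power-rule job in ν; no substitution or rearrangement earns its keep here.
- u-substitution — no substitution does more than relabel what direct integration already handles.
- integration by parts: parts would only shuffle a directly integrable integrand.


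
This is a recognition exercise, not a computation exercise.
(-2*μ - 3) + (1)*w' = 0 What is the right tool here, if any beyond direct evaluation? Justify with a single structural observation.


Method: no special technique — with w absent the equation is not coupled at all: direct integration in μ.


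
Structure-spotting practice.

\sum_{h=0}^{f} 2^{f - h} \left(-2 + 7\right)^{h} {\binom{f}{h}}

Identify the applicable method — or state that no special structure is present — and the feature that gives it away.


Method: the binomial theorem — binomial coefficients against complementary powers of (-2 + 7) and 2: recognize the binomial expansion and resum.


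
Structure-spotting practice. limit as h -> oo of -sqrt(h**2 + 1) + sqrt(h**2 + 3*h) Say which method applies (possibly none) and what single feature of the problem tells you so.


Diagnosis: conjugate multiplication — infinity minus infinity with a radical in play — multiply by the conjugate so the divergences of sqrt(h**2 + 3*h) and sqrt(h**2 + 1) annihilate.


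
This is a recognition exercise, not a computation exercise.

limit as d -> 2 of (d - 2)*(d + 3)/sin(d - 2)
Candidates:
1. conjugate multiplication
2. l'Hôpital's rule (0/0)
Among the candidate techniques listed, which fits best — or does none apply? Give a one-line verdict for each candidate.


Method: l'Hôpital's rule (0/0) — plug in 2: top and bottom both hit zero, so differentiate each and retry. The standard small-argument limits would also carry it; the rule is the systematic route.
- conjugate multiplication — no difference of divergent radicals appears, so rationalizing has nothing to cancel.
- l'Hôpital's rule (0/0): yes, a natural case for it.


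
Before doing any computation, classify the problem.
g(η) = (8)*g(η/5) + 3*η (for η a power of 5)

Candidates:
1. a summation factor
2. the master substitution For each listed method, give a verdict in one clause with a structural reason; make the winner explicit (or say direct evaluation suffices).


Method: the master substitution — divide-the-index recursion (η/5 inside the call) straightens out once the index is rewritten as 5^m.
- a summation factor: the recursion divides its index rather than shifting it — there is no previous-term chain for a summation factor to telescope.
- the master substitution: applicable, and directly so.


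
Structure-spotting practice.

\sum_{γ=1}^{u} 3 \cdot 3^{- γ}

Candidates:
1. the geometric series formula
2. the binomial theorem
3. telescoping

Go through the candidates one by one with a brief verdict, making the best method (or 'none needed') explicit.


Best approach: the geometric series formula — consecutive terms stand in a fixed index-free ratio — the geometric sum formula closes it.
- the geometric series formula — a fit — the right tool for this form.
- the binomial theorem: the terms do not reassemble into a binomial power.
- telescoping: computed from the summand as displayed, the partial sums build up without the pairwise collapse telescoping exploits.


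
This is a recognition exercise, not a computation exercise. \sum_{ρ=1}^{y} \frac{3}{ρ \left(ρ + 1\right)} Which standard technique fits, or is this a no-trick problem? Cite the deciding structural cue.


Verdict: telescoping — the summand \frac{3}{ρ \left(ρ + 1\right)} decomposes into fractions whose poles differ by an integer shift — the series collapses.


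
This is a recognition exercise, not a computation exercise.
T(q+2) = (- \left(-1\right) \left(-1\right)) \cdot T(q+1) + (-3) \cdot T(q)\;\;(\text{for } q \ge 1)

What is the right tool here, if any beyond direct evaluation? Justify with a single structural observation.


Diagnosis: the characteristic-root method — this is the constant-coefficient homogeneous case — the whole solution in q reduces to a polynomial's roots.


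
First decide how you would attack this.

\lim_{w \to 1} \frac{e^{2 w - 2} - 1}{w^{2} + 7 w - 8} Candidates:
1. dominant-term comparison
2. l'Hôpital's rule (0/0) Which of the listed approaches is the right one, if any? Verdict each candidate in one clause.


Method: l'Hôpital's rule (0/0) — plug in 1: top and bottom both hit zero, so differentiate each and retry. A first-order expansion at the point is an equally standard path; the rule packages it.
- dominant-term comparison: no dominant power emerges to decide the limit by degree comparison.
- l'Hôpital's rule (0/0) — applicable, and directly so.


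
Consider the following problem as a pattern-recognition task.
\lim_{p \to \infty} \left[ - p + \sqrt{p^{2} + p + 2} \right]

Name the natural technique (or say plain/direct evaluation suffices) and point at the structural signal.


Verdict: conjugate multiplication — turning the difference into a conjugate-rationalized ratio makes the limit readable.


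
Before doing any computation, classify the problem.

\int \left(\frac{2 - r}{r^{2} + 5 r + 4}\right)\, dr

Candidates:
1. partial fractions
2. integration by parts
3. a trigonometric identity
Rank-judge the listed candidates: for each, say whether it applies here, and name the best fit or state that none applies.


Best approach: partial fractions — the denominator r^{2} + 5 r + 4 factors, so the quotient decomposes into elementary partial fractions term by term.
- partial fractions: yes, a natural case for it.
- integration by parts: the nonconstant-polynomial-times-standard-kernel pattern (an exp, sine, cosine, or logarithm partner) is absent.
- a trigonometric identity — with no trigonometric functions present, identity rewriting has no target.


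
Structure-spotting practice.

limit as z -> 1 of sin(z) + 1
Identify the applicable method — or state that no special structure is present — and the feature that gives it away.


Verdict: no special technique — no denominator vanishes and nothing blows up at 1: direct substitution is the whole computation.


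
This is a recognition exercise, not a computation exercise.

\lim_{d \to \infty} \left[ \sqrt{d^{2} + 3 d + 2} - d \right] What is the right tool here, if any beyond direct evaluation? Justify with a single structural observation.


Diagnosis: conjugate multiplication — the difference \sqrt{d^{2} + 3 d + 2} - d is an ∞ − ∞ stalemate; its conjugate partner breaks the tie.


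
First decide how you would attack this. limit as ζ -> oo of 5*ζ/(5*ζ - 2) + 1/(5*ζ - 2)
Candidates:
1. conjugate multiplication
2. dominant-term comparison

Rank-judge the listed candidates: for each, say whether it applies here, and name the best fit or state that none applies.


Technique: dominant-term comparison — divide by the highest power of ζ present: lower-order terms vanish and the dominant ratio remains.
- conjugate multiplication — no difference of divergent radicals appears, so rationalizing has nothing to cancel.
- dominant-term comparison: a fit — the right tool for this form.


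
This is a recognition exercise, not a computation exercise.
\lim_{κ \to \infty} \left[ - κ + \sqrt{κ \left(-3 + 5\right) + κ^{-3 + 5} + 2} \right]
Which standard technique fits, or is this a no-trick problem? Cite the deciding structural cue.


Diagnosis: conjugate multiplication — \sqrt{κ \left(-3 + 5\right) + κ^{-3 + 5} + 2} and κ both blow up, but their difference is tame once the conjugate rationalizes it.


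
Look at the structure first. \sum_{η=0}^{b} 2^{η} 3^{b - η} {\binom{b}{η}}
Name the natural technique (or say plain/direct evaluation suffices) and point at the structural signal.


Technique: the binomial theorem — {\binom{b}{η}} weighting matched powers of 2 and 3 is the expanded form of (2 + 3)^b — fold it back up.


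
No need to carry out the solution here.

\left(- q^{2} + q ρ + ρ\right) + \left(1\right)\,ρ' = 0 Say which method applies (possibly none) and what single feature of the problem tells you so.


Diagnosis: a linear integrating factor — linear in the unknown with genuine forcing: multiply through by the exponential of the integrated coefficient and the left side closes into one derivative.


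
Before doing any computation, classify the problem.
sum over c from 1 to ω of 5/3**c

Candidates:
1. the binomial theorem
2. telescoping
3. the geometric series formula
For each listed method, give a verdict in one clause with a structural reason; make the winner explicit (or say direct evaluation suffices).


Method: the geometric series formula — consecutive terms stand in a fixed index-free ratio — the geometric sum formula closes it.
- the binomial theorem: there is no pair of bases whose matched powers would reassemble into a single binomial power.
- telescoping: writing out consecutive terms as given produces no pairwise cancellation.
- the geometric series formula — a fit — the right tool for this form.


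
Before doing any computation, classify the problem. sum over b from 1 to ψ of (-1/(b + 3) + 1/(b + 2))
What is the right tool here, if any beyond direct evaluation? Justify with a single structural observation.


Method: telescoping — the piece each term subtracts is 1/(b + 2) advanced by one index, and it reappears with a plus sign leading the following term — the sum collapses to its boundary terms.


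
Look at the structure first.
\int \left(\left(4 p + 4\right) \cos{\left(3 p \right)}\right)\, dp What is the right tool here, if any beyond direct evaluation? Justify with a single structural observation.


Technique: integration by parts — 4 p + 4 dies after finitely many derivatives while \cos{\left(3 p \right)} cycles under integration — the tabular/parts setup.


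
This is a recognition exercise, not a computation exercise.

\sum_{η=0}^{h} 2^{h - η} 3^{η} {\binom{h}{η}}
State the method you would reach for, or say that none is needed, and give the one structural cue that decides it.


Diagnosis: the binomial theorem — {\binom{h}{η}} weighting matched powers of 3 and 2 is the expanded form of (3 + 2)^h — fold it back up.


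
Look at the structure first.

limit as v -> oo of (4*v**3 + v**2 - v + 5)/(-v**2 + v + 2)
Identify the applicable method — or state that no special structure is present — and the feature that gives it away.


Verdict: dominant-term comparison — divide by the highest power of v present: lower-order terms vanish and the dominant ratio remains. As a single quotient, the ∞/∞ shape would yield to repeated differentiation as well — the growth comparison gets there in one look.


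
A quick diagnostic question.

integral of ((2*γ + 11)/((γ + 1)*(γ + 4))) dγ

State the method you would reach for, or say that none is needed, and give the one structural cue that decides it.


Technique: partial fractions — the bottom factors while the top stays lower-degree — split into simple fractions and integrate piece by piece.


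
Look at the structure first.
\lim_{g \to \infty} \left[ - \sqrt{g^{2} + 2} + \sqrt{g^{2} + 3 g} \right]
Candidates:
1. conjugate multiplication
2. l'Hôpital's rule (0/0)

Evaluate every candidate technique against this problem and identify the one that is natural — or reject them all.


Best approach: conjugate multiplication — this difference gives up after one conjugate multiplication — the radical structure cancels against its conjugate.
- conjugate multiplication: yes — fits the structure here.
- l'Hôpital's rule (0/0) — the expression is a difference driving to ∞ − ∞, not a 0/0 quotient — there is no ratio for the rule to differentiate.


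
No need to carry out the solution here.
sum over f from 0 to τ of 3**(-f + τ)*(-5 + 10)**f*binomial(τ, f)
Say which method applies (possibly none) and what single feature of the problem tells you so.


Diagnosis: the binomial theorem — terms weighting binomial(τ, f) against matched powers of (-5 + 10) and 3 reassemble into ((-5 + 10) + 3)^τ by the binomial theorem.


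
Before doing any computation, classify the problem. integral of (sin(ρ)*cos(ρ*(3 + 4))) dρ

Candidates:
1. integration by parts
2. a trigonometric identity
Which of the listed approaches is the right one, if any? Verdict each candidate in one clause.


Technique: a trigonometric identity — the product sin(ρ)*cos(ρ*(3 + 4)) converts to a sum of single-frequency sinusoids via the product-to-sum identity.
- integration by parts: not the natural route: no polynomial-kernel product appears — a recursive parts reduction of the trigonometric product exists, but the identity rewrite is direct.
- a trigonometric identity — applicable, and directly so.


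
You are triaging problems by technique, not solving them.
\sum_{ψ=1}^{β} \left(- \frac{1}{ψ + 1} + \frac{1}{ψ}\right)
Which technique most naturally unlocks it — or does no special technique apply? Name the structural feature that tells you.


Diagnosis: telescoping — difference-of-shifts structure (each term adds \frac{1}{ψ}, then subtracts its one-index-advanced value, which the following term adds back) leaves only the first and last pieces standing.


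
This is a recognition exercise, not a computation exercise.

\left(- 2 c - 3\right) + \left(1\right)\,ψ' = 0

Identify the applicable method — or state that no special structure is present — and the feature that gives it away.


Diagnosis: no special technique — solved for the derivative, ψ never appears on the right — this is a direct integration in c, not a differential-equations problem at heart.


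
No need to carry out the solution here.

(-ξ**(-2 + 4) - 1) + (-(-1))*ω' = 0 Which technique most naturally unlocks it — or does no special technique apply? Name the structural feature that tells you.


Best approach: no special technique — the slope is a function of ξ alone, so integrate both sides directly.


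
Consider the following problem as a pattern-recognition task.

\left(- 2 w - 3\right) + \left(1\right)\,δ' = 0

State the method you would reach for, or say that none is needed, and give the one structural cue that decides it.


Method: no special technique — the slope is a function of w alone, so integrate both sides directly.


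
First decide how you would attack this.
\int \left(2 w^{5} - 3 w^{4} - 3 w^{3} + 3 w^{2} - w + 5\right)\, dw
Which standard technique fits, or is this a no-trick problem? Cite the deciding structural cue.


Best approach: no special technique — nothing composite, nothing rational, nothing trigonometric — each constant-multiple power of w integrates by the power rule alone.


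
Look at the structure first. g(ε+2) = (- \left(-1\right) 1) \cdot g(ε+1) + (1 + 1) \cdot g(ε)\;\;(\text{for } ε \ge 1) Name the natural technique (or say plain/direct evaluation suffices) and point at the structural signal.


Best approach: the characteristic-root method — the recurrence is linear and homogeneous with constant coefficients, so the ansatz r^ε turns it into a polynomial equation for r.


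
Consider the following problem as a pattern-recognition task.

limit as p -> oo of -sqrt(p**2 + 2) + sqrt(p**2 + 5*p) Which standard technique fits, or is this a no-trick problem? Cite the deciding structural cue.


Diagnosis: conjugate multiplication — sqrt(p**2 + 5*p) and sqrt(p**2 + 2) both blow up, but their difference is tame once the conjugate rationalizes it.


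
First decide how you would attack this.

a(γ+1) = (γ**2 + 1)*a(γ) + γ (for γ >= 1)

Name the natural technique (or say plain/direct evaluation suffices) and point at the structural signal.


Method: a summation factor — one step of memory with a weight γ**2 + 1 that changes as the index grows — the summation-factor construction is built for this.


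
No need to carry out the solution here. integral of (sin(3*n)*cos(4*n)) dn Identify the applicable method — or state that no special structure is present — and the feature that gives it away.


Technique: a trigonometric identity — two different frequencies multiply in sin(3*n)*cos(4*n); the product-to-sum formula separates them.


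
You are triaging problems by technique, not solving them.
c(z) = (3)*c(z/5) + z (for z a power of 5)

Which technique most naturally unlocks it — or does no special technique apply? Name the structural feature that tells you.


Technique: the master substitution — recursion at z/5 is multiplicative in the index; logarithmic reindexing via z = 5^m linearizes it.


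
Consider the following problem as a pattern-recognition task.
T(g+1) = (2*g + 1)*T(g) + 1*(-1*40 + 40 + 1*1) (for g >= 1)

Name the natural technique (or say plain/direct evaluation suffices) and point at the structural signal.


Diagnosis: a summation factor — one step of memory with a weight 2*g + 1 that changes as the index grows — the summation-factor construction is built for this.


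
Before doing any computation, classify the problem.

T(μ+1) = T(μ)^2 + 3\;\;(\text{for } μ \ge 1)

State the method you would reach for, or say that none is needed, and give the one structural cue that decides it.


Best approach: no special technique — the map from one term to the next is curved, not linear, so linear closed-form machinery does not attach.


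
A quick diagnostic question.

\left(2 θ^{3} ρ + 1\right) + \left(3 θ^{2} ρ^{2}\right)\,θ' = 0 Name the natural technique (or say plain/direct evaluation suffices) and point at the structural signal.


Method: the exact-equation method — because the two cross partials coincide, the form is conservative as written — recover its potential in (ρ, θ).


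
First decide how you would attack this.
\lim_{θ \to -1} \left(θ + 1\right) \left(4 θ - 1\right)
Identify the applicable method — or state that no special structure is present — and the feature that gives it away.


Method: no special technique — nothing blocks direct substitution at -1: plug in and finish.


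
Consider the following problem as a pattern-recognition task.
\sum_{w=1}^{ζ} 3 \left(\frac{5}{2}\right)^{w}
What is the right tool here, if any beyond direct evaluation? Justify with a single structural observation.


Method: the geometric series formula — the ratio of consecutive terms is the constant \frac{5}{2}, independent of the index — a geometric sum.


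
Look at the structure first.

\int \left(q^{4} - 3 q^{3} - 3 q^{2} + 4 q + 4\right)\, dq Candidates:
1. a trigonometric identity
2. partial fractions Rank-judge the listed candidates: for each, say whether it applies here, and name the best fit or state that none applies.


Verdict: no special technique — the integrand is a sum of constant multiples of powers of q — integrate term by term.
- a trigonometric identity — there is no trigonometric structure at all — the integrand carries no sine or cosine to rewrite.
- partial fractions — the expression is not a ratio of polynomials that decomposes further.


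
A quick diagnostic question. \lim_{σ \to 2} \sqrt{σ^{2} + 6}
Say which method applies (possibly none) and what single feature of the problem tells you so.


Diagnosis: no special technique — the expression is continuous at 2 — substitute and evaluate; no indeterminate form appears.


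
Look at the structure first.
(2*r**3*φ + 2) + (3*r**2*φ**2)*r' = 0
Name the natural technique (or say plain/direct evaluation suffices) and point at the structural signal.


Technique: the exact-equation method — checking ∂/∂r of 2*r**3*φ + 2 against ∂/∂φ of 3*r**2*φ**2: they match — the equation is exact as it stands.


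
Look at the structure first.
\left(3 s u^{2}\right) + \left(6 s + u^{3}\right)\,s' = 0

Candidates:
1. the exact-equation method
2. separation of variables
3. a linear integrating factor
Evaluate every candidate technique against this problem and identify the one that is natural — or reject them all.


Verdict: the exact-equation method — because the two cross partials coincide, the form is conservative as written — recover its potential in (u, s).
- the exact-equation method — applies; the problem has the shape this method handles.
- separation of variables: the two dependences are entangled, not a clean product of one-variable pieces.
- a linear integrating factor — the unknown enters nonlinearly (through a power, a denominator, or a transcendental function), which the linear integrating-factor recipe cannot absorb as-is — any repair would come from a preliminary substitution, not the factor.


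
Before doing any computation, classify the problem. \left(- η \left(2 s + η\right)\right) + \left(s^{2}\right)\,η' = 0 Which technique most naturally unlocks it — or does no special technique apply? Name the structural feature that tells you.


Verdict: the homogeneous substitution — the slope's numerator and denominator share total degree; set v = η/s and the equation drops to separable form. A Bernoulli substitution is a fair alternative on this equation directly; the homogeneous reading takes it as given.


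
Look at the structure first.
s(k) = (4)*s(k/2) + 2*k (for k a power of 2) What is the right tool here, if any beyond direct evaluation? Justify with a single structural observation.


Technique: the master substitution — divide-the-index recursion (k/2 inside the call) straightens out once the index is rewritten as 2^m.


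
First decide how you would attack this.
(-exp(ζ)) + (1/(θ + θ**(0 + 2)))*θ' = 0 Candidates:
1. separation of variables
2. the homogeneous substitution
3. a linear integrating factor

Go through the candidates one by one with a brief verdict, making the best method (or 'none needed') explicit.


Best approach: separation of variables — one side of the product carries the independent variable, the other the unknown — the textbook separation shape. A Bernoulli rewrite would carry it as the equation stands — separating the variables needs no rearrangement either.
- separation of variables: yes, a natural case for it.
- the homogeneous substitution — rescaling both variables together changes the slope, so no ratio substitution collapses it.
- a linear integrating factor — the unknown enters nonlinearly (through a power, a denominator, or a transcendental function), which the linear integrating-factor recipe cannot absorb as-is — any repair would come from a preliminary substitution, not the factor.


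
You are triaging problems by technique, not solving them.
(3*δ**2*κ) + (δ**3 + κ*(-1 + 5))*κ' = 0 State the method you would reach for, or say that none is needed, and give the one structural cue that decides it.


Verdict: the exact-equation method — because the two cross partials coincide, the form is conservative as written — recover its potential in (δ, κ).


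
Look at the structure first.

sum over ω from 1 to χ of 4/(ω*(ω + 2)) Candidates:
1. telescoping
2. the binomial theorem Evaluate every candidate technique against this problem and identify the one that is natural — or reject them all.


Method: telescoping — 4/(ω*(ω + 2)) decomposes into shift-paired simple fractions; the series telescopes to finitely many boundary pieces.
- telescoping — applies; the problem has the shape this method handles.
- the binomial theorem — no binomial coefficients pair with matched powers.


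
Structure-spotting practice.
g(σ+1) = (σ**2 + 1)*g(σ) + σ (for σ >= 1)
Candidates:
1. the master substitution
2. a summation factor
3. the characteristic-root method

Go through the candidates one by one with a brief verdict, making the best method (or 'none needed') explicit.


Method: a summation factor — rescale the sequence by the product of the weights σ**2 + 1 so far — the recurrence collapses to a plain running sum.
- the master substitution — there is no divide-the-index recursive argument.
- a summation factor: a fit — the right tool for this form.
- the characteristic-root method: the coefficients change with the index, which the root method cannot absorb.


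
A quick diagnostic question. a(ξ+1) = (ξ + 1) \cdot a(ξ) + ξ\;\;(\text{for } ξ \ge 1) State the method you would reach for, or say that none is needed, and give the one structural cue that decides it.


Method: a summation factor — rescale the sequence by the product of the weights ξ + 1 so far — the recurrence collapses to a plain running sum.


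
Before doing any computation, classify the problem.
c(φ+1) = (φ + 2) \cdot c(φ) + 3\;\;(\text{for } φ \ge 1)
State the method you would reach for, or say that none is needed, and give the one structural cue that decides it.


Technique: a summation factor — because the multiplier φ + 2 is index-dependent, divide through by its running product and sum the resulting differences.


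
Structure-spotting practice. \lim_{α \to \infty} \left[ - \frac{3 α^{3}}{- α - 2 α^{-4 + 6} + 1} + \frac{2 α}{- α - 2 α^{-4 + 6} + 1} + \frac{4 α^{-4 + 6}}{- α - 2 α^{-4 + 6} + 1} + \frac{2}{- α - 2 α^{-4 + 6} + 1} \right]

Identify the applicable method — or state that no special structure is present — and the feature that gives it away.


Diagnosis: dominant-term comparison — growth-rate triage: the leading powers of α decide the limit, everything else is noise. Differentiating the expression as a single quotient would eventually settle it as well; matching dominant growth settles it immediately.


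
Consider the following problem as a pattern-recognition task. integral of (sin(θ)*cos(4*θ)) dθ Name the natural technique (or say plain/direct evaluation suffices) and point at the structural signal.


Best approach: a trigonometric identity — sin(θ)*cos(4*θ) mixes two frequencies; the product-to-sum identity splits it into single-frequency sinusoids.


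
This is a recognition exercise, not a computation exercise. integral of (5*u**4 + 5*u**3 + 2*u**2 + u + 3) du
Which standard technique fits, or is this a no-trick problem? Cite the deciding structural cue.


Technique: no special technique — every term is a constant multiple of a power of u; term-wise power-rule integration needs no preliminary transformation.


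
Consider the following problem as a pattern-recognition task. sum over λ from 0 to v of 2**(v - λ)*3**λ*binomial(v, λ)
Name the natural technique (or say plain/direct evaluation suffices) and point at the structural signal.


Best approach: the binomial theorem — binomial coefficients against complementary powers of 3 and 2: recognize the binomial expansion and resum.


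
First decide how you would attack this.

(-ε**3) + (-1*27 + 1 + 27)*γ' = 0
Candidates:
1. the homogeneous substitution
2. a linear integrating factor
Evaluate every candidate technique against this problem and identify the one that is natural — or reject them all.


Best approach: no special technique — with γ absent the equation is not coupled at all: direct integration in ε.
- the homogeneous substitution — the slope changes under joint rescaling, failing the degree-zero test.
- a linear integrating factor: with the unknown absent the integrating factor is a formality; direct integration is the working structure.


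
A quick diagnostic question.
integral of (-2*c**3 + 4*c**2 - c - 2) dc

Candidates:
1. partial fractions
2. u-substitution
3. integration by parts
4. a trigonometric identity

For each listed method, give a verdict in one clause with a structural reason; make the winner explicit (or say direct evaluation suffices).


Best approach: no special technique — scan for structure and find none: constant multiples of powers of c, integrate directly.
- partial fractions: there is no rational-function structure to decompose.
- u-substitution: no substitution does more than relabel what direct integration already handles.
- integration by parts — splitting off a factor buys nothing — the integrand integrates directly without parts.
- a trigonometric identity: no sine or cosine appears, so there is nothing for a trigonometric identity to act on.


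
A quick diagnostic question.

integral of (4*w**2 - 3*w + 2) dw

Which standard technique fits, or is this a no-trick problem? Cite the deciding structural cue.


Verdict: no special technique — scan for structure and find none: constant multiples of powers of w, integrate directly.


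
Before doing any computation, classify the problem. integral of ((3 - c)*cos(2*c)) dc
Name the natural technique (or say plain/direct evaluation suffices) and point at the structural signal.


Verdict: integration by parts — a polynomial 3 - c against the kernel cos(2*c) is the signature bounded-ladder case for integration by parts.


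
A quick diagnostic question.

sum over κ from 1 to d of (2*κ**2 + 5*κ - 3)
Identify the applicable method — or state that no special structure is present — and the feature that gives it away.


Best approach: no special technique — recognize the absence of structure: constant-multiple powers of κ summed plainly, no special method required.


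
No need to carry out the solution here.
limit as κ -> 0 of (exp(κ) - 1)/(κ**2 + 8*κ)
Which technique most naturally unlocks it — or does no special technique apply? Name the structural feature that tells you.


Method: l'Hôpital's rule (0/0) — both numerator and denominator vanish at 0: the genuine 0/0 indeterminate that l'Hôpital exists for. One could equally expand both pieces locally and compare leading terms; the rule does that in one stroke.


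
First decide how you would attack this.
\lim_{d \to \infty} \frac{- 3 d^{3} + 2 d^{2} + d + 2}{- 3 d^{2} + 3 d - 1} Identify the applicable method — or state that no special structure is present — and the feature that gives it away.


Diagnosis: dominant-term comparison — divide through by the highest power of d; every lower-order term dies and the dominant terms decide the limit. l'Hôpital's at-infinity variant applies to the expression viewed as a single quotient; the leading-term comparison is the direct route.


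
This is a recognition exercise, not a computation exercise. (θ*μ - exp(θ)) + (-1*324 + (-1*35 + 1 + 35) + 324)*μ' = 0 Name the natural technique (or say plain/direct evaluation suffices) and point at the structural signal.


Diagnosis: a linear integrating factor — the unknown enters only to the first power against a nonzero forcing term — the integrating-factor template applies directly.


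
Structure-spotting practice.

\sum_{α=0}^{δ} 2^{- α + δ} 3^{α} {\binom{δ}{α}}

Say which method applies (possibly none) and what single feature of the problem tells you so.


Technique: the binomial theorem — the binomial coefficients weight matched powers of 3 and 2, which is exactly the expansion of a binomial power.


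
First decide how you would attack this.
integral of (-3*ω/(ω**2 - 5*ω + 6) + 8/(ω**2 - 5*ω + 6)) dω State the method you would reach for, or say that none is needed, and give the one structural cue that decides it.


Method: partial fractions — ω**2 - 5*ω + 6 splits into linear pieces, so the quotient is a sum of simple fractions — decompose before integrating.


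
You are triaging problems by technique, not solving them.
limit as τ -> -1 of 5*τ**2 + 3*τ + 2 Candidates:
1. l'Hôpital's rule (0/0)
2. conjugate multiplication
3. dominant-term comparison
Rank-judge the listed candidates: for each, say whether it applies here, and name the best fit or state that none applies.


Diagnosis: no special technique — nothing blocks direct substitution at -1: plug in and finish.
- l'Hôpital's rule (0/0): substituting the point produces a determinate value, not a 0 over 0 clash.
- conjugate multiplication — there are no radicals in tension whose conjugate would simplify matters.
- dominant-term comparison — no ranking of term growth rates resolves the limit here.


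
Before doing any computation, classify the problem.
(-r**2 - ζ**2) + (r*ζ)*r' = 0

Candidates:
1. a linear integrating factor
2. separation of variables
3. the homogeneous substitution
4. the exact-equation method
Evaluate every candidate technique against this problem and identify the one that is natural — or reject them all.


Diagnosis: the homogeneous substitution — scaling ζ and r together leaves the slope fixed — it depends only on r/ζ, so substitute the ratio. A Bernoulli substitution is a fair alternative on this equation directly; the homogeneous reading takes it as given.
- a linear integrating factor — a nonlinear term in the unknown puts this outside the integrating-factor template.
- separation of variables — the two dependences are entangled, not a clean product of one-variable pieces.
- the homogeneous substitution — applicable, and directly so.
- the exact-equation method: the cross partial derivatives disagree, so no single potential exists.


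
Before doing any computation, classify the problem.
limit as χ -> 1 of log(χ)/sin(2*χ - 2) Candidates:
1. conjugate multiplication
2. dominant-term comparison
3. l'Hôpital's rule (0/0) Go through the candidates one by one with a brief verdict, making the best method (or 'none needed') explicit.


Method: l'Hôpital's rule (0/0) — both numerator and denominator vanish at 1: the genuine 0/0 indeterminate that l'Hôpital exists for. Expanding numerator and denominator to first order gives the same value — the rule automates exactly that.
- conjugate multiplication: no difference of divergent radicals appears, so rationalizing has nothing to cancel.
- dominant-term comparison: no dominant-degree comparison decides it.
- l'Hôpital's rule (0/0) — yes, a natural case for it.


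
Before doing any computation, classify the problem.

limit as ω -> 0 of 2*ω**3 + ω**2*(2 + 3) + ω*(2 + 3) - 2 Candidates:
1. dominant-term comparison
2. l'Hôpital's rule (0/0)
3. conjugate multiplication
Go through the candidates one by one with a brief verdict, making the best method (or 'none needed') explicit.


Method: no special technique — no zero denominators, no indeterminate clash at 0 — substitute and read off the value.
- dominant-term comparison — leading-power comparison does not apply to this form.
- l'Hôpital's rule (0/0) — evaluation at the point is determinate, so the rule has nothing to repair.
- conjugate multiplication — there is no infinity-minus-infinity radical difference to rationalize.


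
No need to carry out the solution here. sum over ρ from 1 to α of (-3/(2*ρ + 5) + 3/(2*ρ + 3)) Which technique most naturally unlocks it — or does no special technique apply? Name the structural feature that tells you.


Best approach: telescoping — a difference of consecutive values of one function (3/(2*ρ + 3) at one index and the next) — telescoping by construction.


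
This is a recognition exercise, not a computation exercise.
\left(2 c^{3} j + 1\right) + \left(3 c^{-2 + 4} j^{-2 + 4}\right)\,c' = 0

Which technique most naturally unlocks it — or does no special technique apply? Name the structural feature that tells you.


Technique: the exact-equation method — because the two cross partials coincide, the form is conservative as written — recover its potential in (j, c).


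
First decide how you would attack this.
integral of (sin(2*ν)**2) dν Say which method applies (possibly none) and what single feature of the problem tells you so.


Method: a trigonometric identity — sin(2*ν)**2 carries an even exponent — trade it for double-angle cosines before integrating.


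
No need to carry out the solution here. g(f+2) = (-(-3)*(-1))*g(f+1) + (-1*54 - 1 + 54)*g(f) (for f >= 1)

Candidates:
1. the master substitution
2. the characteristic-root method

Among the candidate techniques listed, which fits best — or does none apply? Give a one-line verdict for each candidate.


Verdict: the characteristic-root method — every coefficient is a fixed number and the forcing is zero — substitute r^f and read off the root equation.
- the master substitution — the recursion steps by a constant offset, so exponential reindexing is pointless.
- the characteristic-root method: applies; the problem has the shape this method handles.


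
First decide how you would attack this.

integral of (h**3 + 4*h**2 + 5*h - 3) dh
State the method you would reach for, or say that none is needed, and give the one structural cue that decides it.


Method: no special technique — the integrand is a sum of constant multiples of powers of h — integrate term by term.


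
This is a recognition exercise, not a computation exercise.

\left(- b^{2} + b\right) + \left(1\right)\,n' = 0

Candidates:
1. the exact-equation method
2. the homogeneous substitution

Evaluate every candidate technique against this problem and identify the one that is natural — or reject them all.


Method: no special technique — with n absent the equation is not coupled at all: direct integration in b.
- the exact-equation method — the unknown never enters the equation — exactness holds emptily, with nothing for the method to add.
- the homogeneous substitution: the ratio substitution does not collapse this equation.


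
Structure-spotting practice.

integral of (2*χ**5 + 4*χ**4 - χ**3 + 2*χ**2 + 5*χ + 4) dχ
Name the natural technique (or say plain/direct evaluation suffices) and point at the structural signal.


Diagnosis: no special technique — scan for structure and find none: constant multiples of powers of χ, integrate directly.


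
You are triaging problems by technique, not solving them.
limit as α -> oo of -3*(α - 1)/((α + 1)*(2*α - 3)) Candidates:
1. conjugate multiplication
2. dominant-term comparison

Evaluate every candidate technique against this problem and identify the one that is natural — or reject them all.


Best approach: dominant-term comparison — as α grows, only the highest-degree terms matter — compare leading terms and read the limit off.
- conjugate multiplication — no difference of divergent radicals appears, so rationalizing has nothing to cancel.
- dominant-term comparison: yes — fits the structure here.


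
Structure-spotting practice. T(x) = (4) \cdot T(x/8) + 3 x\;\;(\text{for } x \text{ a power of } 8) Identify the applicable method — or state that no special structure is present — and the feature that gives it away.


Diagnosis: the master substitution — the argument shrinks by the factor 8, so measure the index on a logarithmic scale and the recursion becomes a shift.


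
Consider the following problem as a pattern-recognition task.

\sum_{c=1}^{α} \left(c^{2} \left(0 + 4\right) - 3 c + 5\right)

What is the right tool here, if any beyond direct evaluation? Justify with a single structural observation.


Verdict: no special technique — recognize the absence of structure: constant-multiple powers of c summed plainly, no special method required.


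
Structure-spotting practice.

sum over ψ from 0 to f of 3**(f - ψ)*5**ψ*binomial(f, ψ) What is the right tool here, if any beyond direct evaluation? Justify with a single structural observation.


Verdict: the binomial theorem — terms weighting binomial(f, ψ) against matched powers of 5 and 3 reassemble into (5 + 3)^f by the binomial theorem.


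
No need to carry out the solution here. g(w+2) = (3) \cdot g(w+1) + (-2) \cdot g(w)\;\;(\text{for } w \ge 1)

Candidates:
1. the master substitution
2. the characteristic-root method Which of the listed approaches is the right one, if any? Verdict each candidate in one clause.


Diagnosis: the characteristic-root method — no index-dependence in the weights and nothing inhomogeneous: classic characteristic-equation setup.
- the master substitution: with no divided-index recursive call, reindexing by powers of a base buys nothing.
- the characteristic-root method — applicable, and directly so.
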